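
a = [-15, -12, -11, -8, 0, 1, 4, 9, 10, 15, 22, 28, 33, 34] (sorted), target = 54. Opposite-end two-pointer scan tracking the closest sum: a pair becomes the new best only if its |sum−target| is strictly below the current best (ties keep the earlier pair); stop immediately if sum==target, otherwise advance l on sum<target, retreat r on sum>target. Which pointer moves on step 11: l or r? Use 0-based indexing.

[0,13] -15+34=19 d=35 * → l++
[1,13] -12+34=22 d=32 * → l++
[2,13] -11+34=23 d=31 * → l++
[3,13] -8+34=26 d=28 * → l++
[4,13] 0+34=34 d=20 * → l++
[5,13] 1+34=35 d=19 * → l++
[6,13] 4+34=38 d=16 * → l++
[7,13] 9+34=43 d=11 * → l++
[8,13] 10+34=44 d=10 * → l++
[9,13] 15+34=49 d=5 * → l++
[10,13] 22+34=56 d=2 * → r--

r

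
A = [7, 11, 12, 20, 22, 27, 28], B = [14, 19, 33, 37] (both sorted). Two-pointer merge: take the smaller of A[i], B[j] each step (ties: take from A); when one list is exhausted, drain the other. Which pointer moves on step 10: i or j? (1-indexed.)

j

[i=1,j=1] A[i]=7<=B[j]=14 take 7 → i++
[i=2,j=1] A[i]=11<=B[j]=14 take 11 → i++
[i=3,j=1] A[i]=12<=B[j]=14 take 12 → i++
[i=4,j=1] A[i]=20>B[j]=14 take 14 → j++
[i=4,j=2] A[i]=20>B[j]=19 take 19 → j++
[i=4,j=3] A[i]=20<=B[j]=33 take 20 → i++
[i=5,j=3] A[i]=22<=B[j]=33 take 22 → i++
[i=6,j=3] A[i]=27<=B[j]=33 take 27 → i++
[i=7,j=3] A[i]=28<=B[j]=33 take 28 → i++
[i=8,j=3] A done, take B[j]=33 → j++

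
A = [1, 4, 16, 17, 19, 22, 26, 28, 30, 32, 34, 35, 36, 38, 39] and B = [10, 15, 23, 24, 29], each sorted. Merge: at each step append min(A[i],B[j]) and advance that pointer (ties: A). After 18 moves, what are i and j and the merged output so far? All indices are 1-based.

i=1 j=1: A[i]=1<=B[j]=10 take 1, i++
i=2 j=1: A[i]=4<=B[j]=10 take 4, i++
i=3 j=1: A[i]=16>B[j]=10 take 10, j++
i=3 j=2: A[i]=16>B[j]=15 take 15, j++
i=3 j=3: A[i]=16<=B[j]=23 take 16, i++
i=4 j=3: A[i]=17<=B[j]=23 take 17, i++
i=5 j=3: A[i]=19<=B[j]=23 take 19, i++
i=6 j=3: A[i]=22<=B[j]=23 take 22, i++
i=7 j=3: A[i]=26>B[j]=23 take 23, j++
i=7 j=4: A[i]=26>B[j]=24 take 24, j++
i=7 j=5: A[i]=26<=B[j]=29 take 26, i++
i=8 j=5: A[i]=28<=B[j]=29 take 28, i++
i=9 j=5: A[i]=30>B[j]=29 take 29, j++
i=9 j=6: B done, take A[i]=30, i++
i=10 j=6: B done, take A[i]=32, i++
i=11 j=6: B done, take A[i]=34, i++
i=12 j=6: B done, take A[i]=35, i++
i=13 j=6: B done, take A[i]=36, i++

i=14, j=6, merged so far=[1, 4, 10, 15, 16, 17, 19, 22, 23, 24, 26, 28, 29, 30, 32, 34, 35, 36]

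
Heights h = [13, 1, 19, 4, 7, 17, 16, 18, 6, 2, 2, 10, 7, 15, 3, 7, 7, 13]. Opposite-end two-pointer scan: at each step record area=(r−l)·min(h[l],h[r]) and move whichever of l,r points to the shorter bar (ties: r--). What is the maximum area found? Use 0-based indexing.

max area = 221

l=0 r=17: min(13,13)*17=221 best=221 *, r--
l=0 r=16: min(13,7)*16=112 best=221, r--
l=0 r=15: min(13,7)*15=105 best=221, r--
l=0 r=14: min(13,3)*14=42 best=221, r--
l=0 r=13: min(13,15)*13=169 best=221, l++
l=1 r=13: min(1,15)*12=12 best=221, l++
l=2 r=13: min(19,15)*11=165 best=221, r--
l=2 r=12: min(19,7)*10=70 best=221, r--
l=2 r=11: min(19,10)*9=90 best=221, r--
l=2 r=10: min(19,2)*8=16 best=221, r--
l=2 r=9: min(19,2)*7=14 best=221, r--
l=2 r=8: min(19,6)*6=36 best=221, r--
l=2 r=7: min(19,18)*5=90 best=221, r--
l=2 r=6: min(19,16)*4=64 best=221, r--
l=2 r=5: min(19,17)*3=51 best=221, r--
l=2 r=4: min(19,7)*2=14 best=221, r--
l=2 r=3: min(19,4)*1=4 best=221, r--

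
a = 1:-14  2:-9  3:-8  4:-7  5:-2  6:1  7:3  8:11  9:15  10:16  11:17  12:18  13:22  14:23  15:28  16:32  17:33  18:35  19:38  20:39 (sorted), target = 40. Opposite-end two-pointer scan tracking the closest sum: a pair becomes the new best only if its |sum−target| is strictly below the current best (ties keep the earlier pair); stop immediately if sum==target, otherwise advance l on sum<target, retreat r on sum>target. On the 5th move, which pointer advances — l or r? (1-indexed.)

l

[1,20] -14+39=25 d=15 * → l++
[2,20] -9+39=30 d=10 * → l++
[3,20] -8+39=31 d=9 * → l++
[4,20] -7+39=32 d=8 * → l++
[5,20] -2+39=37 d=3 * → l++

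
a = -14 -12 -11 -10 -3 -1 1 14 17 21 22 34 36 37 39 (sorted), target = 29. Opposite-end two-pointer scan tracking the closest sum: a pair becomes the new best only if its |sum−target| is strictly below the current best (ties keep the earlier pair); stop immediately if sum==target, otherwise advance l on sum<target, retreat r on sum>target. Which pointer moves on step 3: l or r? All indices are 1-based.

l

l=1 r=15: -14+39=25 d=4 *, l++
l=2 r=15: -12+39=27 d=2 *, l++
l=3 r=15: -11+39=28 d=1 *, l++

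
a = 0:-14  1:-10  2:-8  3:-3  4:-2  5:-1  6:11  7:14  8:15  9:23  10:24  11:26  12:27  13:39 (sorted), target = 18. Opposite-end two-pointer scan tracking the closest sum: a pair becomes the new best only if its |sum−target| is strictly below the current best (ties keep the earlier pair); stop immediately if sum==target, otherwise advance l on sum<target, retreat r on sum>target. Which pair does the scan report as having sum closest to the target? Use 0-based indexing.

[0,13] -14+39=25 d=7 * → r--
[0,12] -14+27=13 d=5 * → l++
[1,12] -10+27=17 d=1 * → l++
[2,12] -8+27=19 d=1 → r--
[2,11] -8+26=18 d=0 * → stop

pair (-8, 26) with sum 18 (|Δ|=0)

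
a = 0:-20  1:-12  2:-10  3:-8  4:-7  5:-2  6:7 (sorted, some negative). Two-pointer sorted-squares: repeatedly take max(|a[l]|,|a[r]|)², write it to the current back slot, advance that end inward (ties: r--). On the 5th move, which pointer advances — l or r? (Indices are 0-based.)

r

l=0 r=6: |-20|>|7| out[6]=400, l++
l=1 r=6: |-12|>|7| out[5]=144, l++
l=2 r=6: |-10|>|7| out[4]=100, l++
l=3 r=6: |-8|>|7| out[3]=64, l++
l=4 r=6: |-7|<=|7| out[2]=49, r--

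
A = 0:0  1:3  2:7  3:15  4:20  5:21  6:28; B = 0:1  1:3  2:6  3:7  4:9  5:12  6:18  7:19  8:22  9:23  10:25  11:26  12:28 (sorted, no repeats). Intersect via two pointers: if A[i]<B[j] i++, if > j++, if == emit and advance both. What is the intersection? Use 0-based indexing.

[i=0,j=0] 0<1 → i++
[i=1,j=0] 3>1 → j++
[i=1,j=1] 3==3 emit → i++,j++
[i=2,j=2] 7>6 → j++
[i=2,j=3] 7==7 emit → i++,j++
[i=3,j=4] 15>9 → j++
[i=3,j=5] 15>12 → j++
[i=3,j=6] 15<18 → i++
[i=4,j=6] 20>18 → j++
[i=4,j=7] 20>19 → j++
[i=4,j=8] 20<22 → i++
[i=5,j=8] 21<22 → i++
[i=6,j=8] 28>22 → j++
[i=6,j=9] 28>23 → j++
[i=6,j=10] 28>25 → j++
[i=6,j=11] 28>26 → j++
[i=6,j=12] 28==28 emit → i++,j++

intersection = [3, 7, 28]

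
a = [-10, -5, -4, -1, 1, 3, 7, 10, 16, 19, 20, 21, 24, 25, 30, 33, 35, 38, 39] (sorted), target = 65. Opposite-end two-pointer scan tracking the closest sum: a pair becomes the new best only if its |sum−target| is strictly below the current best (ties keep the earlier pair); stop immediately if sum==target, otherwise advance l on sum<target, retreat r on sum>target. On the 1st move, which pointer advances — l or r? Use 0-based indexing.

l

[0,18] -10+39=29 d=36 * → l++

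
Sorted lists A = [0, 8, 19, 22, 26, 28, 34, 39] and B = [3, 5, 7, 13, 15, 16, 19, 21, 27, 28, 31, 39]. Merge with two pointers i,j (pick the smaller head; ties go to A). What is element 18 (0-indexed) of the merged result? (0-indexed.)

i=0 j=0: A[i]=0<=B[j]=3 take 0, i++
i=1 j=0: A[i]=8>B[j]=3 take 3, j++
i=1 j=1: A[i]=8>B[j]=5 take 5, j++
i=1 j=2: A[i]=8>B[j]=7 take 7, j++
i=1 j=3: A[i]=8<=B[j]=13 take 8, i++
i=2 j=3: A[i]=19>B[j]=13 take 13, j++
i=2 j=4: A[i]=19>B[j]=15 take 15, j++
i=2 j=5: A[i]=19>B[j]=16 take 16, j++
i=2 j=6: A[i]=19<=B[j]=19 take 19, i++
i=3 j=6: A[i]=22>B[j]=19 take 19, j++
i=3 j=7: A[i]=22>B[j]=21 take 21, j++
i=3 j=8: A[i]=22<=B[j]=27 take 22, i++
i=4 j=8: A[i]=26<=B[j]=27 take 26, i++
i=5 j=8: A[i]=28>B[j]=27 take 27, j++
i=5 j=9: A[i]=28<=B[j]=28 take 28, i++
i=6 j=9: A[i]=34>B[j]=28 take 28, j++
i=6 j=10: A[i]=34>B[j]=31 take 31, j++
i=6 j=11: A[i]=34<=B[j]=39 take 34, i++
i=7 j=11: A[i]=39<=B[j]=39 take 39, i++
i=8 j=11: A done, take B[j]=39, j++

merged[18] = 39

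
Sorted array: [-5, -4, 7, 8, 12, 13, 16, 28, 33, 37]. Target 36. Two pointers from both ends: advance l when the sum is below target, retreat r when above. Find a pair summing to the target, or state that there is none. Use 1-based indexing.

(8, 28)

[1,10] -5+37=32 <36 → l++
[2,10] -4+37=33 <36 → l++
[3,10] 7+37=44 >36 → r--
[3,9] 7+33=40 >36 → r--
[3,8] 7+28=35 <36 → l++
[4,8] 8+28=36 → found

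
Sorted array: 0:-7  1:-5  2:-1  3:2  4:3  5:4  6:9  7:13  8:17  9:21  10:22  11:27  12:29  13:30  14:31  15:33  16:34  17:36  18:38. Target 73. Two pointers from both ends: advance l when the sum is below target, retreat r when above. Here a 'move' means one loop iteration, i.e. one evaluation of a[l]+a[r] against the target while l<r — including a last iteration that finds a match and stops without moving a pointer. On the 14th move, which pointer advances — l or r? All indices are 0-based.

l

l=0 r=18: -7+38=31 <73, l++
l=1 r=18: -5+38=33 <73, l++
l=2 r=18: -1+38=37 <73, l++
l=3 r=18: 2+38=40 <73, l++
l=4 r=18: 3+38=41 <73, l++
l=5 r=18: 4+38=42 <73, l++
l=6 r=18: 9+38=47 <73, l++
l=7 r=18: 13+38=51 <73, l++
l=8 r=18: 17+38=55 <73, l++
l=9 r=18: 21+38=59 <73, l++
l=10 r=18: 22+38=60 <73, l++
l=11 r=18: 27+38=65 <73, l++
l=12 r=18: 29+38=67 <73, l++
l=13 r=18: 30+38=68 <73, l++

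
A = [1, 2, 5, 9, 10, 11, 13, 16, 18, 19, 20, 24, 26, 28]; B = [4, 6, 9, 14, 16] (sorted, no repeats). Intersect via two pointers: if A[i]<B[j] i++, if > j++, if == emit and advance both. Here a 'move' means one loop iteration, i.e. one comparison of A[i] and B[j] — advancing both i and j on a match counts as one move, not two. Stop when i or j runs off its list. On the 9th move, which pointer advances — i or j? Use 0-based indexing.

[i=0,j=0] 1<4 → i++
[i=1,j=0] 2<4 → i++
[i=2,j=0] 5>4 → j++
[i=2,j=1] 5<6 → i++
[i=3,j=1] 9>6 → j++
[i=3,j=2] 9==9 emit → i++,j++
[i=4,j=3] 10<14 → i++
[i=5,j=3] 11<14 → i++
[i=6,j=3] 13<14 → i++

i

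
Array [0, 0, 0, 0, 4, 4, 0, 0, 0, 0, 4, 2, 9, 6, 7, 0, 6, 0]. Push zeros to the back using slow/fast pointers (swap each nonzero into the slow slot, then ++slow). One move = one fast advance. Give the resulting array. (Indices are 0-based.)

(s=0,f=0) a[fast]=0 → fast++
(s=0,f=1) a[fast]=0 → fast++
(s=0,f=2) a[fast]=0 → fast++
(s=0,f=3) a[fast]=0 → fast++
(s=0,f=4) a[fast]=4≠0 swap→a[0]=4 → slow++,fast++
(s=1,f=5) a[fast]=4≠0 swap→a[1]=4 → slow++,fast++
(s=2,f=6) a[fast]=0 → fast++
(s=2,f=7) a[fast]=0 → fast++
(s=2,f=8) a[fast]=0 → fast++
(s=2,f=9) a[fast]=0 → fast++
(s=2,f=10) a[fast]=4≠0 swap→a[2]=4 → slow++,fast++
(s=3,f=11) a[fast]=2≠0 swap→a[3]=2 → slow++,fast++
(s=4,f=12) a[fast]=9≠0 swap→a[4]=9 → slow++,fast++
(s=5,f=13) a[fast]=6≠0 swap→a[5]=6 → slow++,fast++
(s=6,f=14) a[fast]=7≠0 swap→a[6]=7 → slow++,fast++
(s=7,f=15) a[fast]=0 → fast++
(s=7,f=16) a[fast]=6≠0 swap→a[7]=6 → slow++,fast++
(s=8,f=17) a[fast]=0 → fast++

[4, 4, 4, 2, 9, 6, 7, 6, 0, 0, 0, 0, 0, 0, 0, 0, 0, 0]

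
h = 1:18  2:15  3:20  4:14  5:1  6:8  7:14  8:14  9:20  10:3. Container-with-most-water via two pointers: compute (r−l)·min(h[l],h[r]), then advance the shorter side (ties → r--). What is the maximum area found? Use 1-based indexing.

l=1 r=10: min(18,3)*9=27 best=27 *, r--
l=1 r=9: min(18,20)*8=144 best=144 *, l++
l=2 r=9: min(15,20)*7=105 best=144, l++
l=3 r=9: min(20,20)*6=120 best=144, r--
l=3 r=8: min(20,14)*5=70 best=144, r--
l=3 r=7: min(20,14)*4=56 best=144, r--
l=3 r=6: min(20,8)*3=24 best=144, r--
l=3 r=5: min(20,1)*2=2 best=144, r--
l=3 r=4: min(20,14)*1=14 best=144, r--

max area = 144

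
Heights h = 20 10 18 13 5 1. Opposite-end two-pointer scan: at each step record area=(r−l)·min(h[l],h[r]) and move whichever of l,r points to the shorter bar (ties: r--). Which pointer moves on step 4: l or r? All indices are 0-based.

l=0 r=5: min(20,1)*5=5 best=5 *, r--
l=0 r=4: min(20,5)*4=20 best=20 *, r--
l=0 r=3: min(20,13)*3=39 best=39 *, r--
l=0 r=2: min(20,18)*2=36 best=39, r--

r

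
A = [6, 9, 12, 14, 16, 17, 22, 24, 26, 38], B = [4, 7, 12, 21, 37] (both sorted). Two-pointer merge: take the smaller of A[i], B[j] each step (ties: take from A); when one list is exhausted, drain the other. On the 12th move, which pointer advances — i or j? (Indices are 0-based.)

i

[i=0,j=0] A[i]=6>B[j]=4 take 4 → j++
[i=0,j=1] A[i]=6<=B[j]=7 take 6 → i++
[i=1,j=1] A[i]=9>B[j]=7 take 7 → j++
[i=1,j=2] A[i]=9<=B[j]=12 take 9 → i++
[i=2,j=2] A[i]=12<=B[j]=12 take 12 → i++
[i=3,j=2] A[i]=14>B[j]=12 take 12 → j++
[i=3,j=3] A[i]=14<=B[j]=21 take 14 → i++
[i=4,j=3] A[i]=16<=B[j]=21 take 16 → i++
[i=5,j=3] A[i]=17<=B[j]=21 take 17 → i++
[i=6,j=3] A[i]=22>B[j]=21 take 21 → j++
[i=6,j=4] A[i]=22<=B[j]=37 take 22 → i++
[i=7,j=4] A[i]=24<=B[j]=37 take 24 → i++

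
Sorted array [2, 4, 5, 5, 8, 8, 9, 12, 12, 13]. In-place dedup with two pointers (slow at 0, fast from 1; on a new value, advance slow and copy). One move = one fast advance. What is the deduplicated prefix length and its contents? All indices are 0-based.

(s=0,f=1) a[fast]=4≠a[slow]=2 write a[1]=4 → slow++,fast++
(s=1,f=2) a[fast]=5≠a[slow]=4 write a[2]=5 → slow++,fast++
(s=2,f=3) a[fast]=5=a[slow] dup → fast++
(s=2,f=4) a[fast]=8≠a[slow]=5 write a[3]=8 → slow++,fast++
(s=3,f=5) a[fast]=8=a[slow] dup → fast++
(s=3,f=6) a[fast]=9≠a[slow]=8 write a[4]=9 → slow++,fast++
(s=4,f=7) a[fast]=12≠a[slow]=9 write a[5]=12 → slow++,fast++
(s=5,f=8) a[fast]=12=a[slow] dup → fast++
(s=5,f=9) a[fast]=13≠a[slow]=12 write a[6]=13 → slow++,fast++

length 7; prefix = [2, 4, 5, 8, 9, 12, 13]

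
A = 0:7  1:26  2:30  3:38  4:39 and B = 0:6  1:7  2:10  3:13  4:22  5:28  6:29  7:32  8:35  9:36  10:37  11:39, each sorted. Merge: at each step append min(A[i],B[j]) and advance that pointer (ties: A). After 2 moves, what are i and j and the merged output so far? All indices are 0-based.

i=0 j=0: A[i]=7>B[j]=6 take 6, j++
i=0 j=1: A[i]=7<=B[j]=7 take 7, i++

i=1, j=1, merged so far=[6, 7]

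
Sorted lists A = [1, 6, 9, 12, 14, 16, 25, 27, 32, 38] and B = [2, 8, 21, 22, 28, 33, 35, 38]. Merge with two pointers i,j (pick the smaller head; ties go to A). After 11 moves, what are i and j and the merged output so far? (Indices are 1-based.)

i=8, j=5, merged so far=[1, 2, 6, 8, 9, 12, 14, 16, 21, 22, 25]

[i=1,j=1] A[i]=1<=B[j]=2 take 1 → i++
[i=2,j=1] A[i]=6>B[j]=2 take 2 → j++
[i=2,j=2] A[i]=6<=B[j]=8 take 6 → i++
[i=3,j=2] A[i]=9>B[j]=8 take 8 → j++
[i=3,j=3] A[i]=9<=B[j]=21 take 9 → i++
[i=4,j=3] A[i]=12<=B[j]=21 take 12 → i++
[i=5,j=3] A[i]=14<=B[j]=21 take 14 → i++
[i=6,j=3] A[i]=16<=B[j]=21 take 16 → i++
[i=7,j=3] A[i]=25>B[j]=21 take 21 → j++
[i=7,j=4] A[i]=25>B[j]=22 take 22 → j++
[i=7,j=5] A[i]=25<=B[j]=28 take 25 → i++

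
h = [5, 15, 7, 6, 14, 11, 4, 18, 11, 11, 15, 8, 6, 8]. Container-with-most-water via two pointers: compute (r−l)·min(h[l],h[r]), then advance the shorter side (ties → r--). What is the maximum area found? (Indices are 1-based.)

l=1 r=14: min(5,8)*13=65 best=65 *, l++
l=2 r=14: min(15,8)*12=96 best=96 *, r--
l=2 r=13: min(15,6)*11=66 best=96, r--
l=2 r=12: min(15,8)*10=80 best=96, r--
l=2 r=11: min(15,15)*9=135 best=135 *, r--
l=2 r=10: min(15,11)*8=88 best=135, r--
l=2 r=9: min(15,11)*7=77 best=135, r--
l=2 r=8: min(15,18)*6=90 best=135, l++
l=3 r=8: min(7,18)*5=35 best=135, l++
l=4 r=8: min(6,18)*4=24 best=135, l++
l=5 r=8: min(14,18)*3=42 best=135, l++
l=6 r=8: min(11,18)*2=22 best=135, l++
l=7 r=8: min(4,18)*1=4 best=135, l++

max area = 135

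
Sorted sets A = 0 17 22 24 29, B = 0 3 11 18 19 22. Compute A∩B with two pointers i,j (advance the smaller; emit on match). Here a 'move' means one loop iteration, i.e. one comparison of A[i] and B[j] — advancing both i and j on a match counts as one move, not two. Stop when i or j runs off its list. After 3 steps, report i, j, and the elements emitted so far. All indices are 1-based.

[i=1,j=1] 0==0 emit → i++,j++
[i=2,j=2] 17>3 → j++
[i=2,j=3] 17>11 → j++

i=2, j=4, emitted=[0]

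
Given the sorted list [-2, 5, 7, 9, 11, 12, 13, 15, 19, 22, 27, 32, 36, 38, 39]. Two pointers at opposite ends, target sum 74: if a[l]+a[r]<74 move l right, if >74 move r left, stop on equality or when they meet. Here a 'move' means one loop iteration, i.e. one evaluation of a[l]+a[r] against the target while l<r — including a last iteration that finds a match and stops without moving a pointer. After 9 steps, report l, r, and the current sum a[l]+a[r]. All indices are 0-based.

l=0 r=14: -2+39=37 <74, l++
l=1 r=14: 5+39=44 <74, l++
l=2 r=14: 7+39=46 <74, l++
l=3 r=14: 9+39=48 <74, l++
l=4 r=14: 11+39=50 <74, l++
l=5 r=14: 12+39=51 <74, l++
l=6 r=14: 13+39=52 <74, l++
l=7 r=14: 15+39=54 <74, l++
l=8 r=14: 19+39=58 <74, l++

l=9, r=14, sum=61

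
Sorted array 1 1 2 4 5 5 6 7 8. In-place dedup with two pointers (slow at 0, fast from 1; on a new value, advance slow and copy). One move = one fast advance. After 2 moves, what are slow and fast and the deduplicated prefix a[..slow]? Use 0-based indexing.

slow=0 fast=1: a[fast]=1=a[slow] dup, fast++
slow=0 fast=2: a[fast]=2≠a[slow]=1 write a[1]=2, slow++,fast++

slow=1, fast=3, prefix=[1, 2]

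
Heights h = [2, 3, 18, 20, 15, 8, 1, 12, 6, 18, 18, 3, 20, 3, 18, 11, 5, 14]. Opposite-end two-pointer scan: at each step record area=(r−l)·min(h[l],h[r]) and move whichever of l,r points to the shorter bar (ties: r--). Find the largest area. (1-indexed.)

[1,18] min(2,14)*17=34 best=34 * → l++
[2,18] min(3,14)*16=48 best=48 * → l++
[3,18] min(18,14)*15=210 best=210 * → r--
[3,17] min(18,5)*14=70 best=210 → r--
[3,16] min(18,11)*13=143 best=210 → r--
[3,15] min(18,18)*12=216 best=216 * → r--
[3,14] min(18,3)*11=33 best=216 → r--
[3,13] min(18,20)*10=180 best=216 → l++
[4,13] min(20,20)*9=180 best=216 → r--
[4,12] min(20,3)*8=24 best=216 → r--
[4,11] min(20,18)*7=126 best=216 → r--
[4,10] min(20,18)*6=108 best=216 → r--
[4,9] min(20,6)*5=30 best=216 → r--
[4,8] min(20,12)*4=48 best=216 → r--
[4,7] min(20,1)*3=3 best=216 → r--
[4,6] min(20,8)*2=16 best=216 → r--
[4,5] min(20,15)*1=15 best=216 → r--

max area = 216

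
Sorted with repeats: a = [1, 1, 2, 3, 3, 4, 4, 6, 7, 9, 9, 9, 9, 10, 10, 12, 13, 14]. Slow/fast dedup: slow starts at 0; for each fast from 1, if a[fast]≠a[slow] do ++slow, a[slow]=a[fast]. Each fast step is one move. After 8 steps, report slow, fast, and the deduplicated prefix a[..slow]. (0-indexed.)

slow=5, fast=9, prefix=[1, 2, 3, 4, 6, 7]

slow=0 fast=1: a[fast]=1=a[slow] dup, fast++
slow=0 fast=2: a[fast]=2≠a[slow]=1 write a[1]=2, slow++,fast++
slow=1 fast=3: a[fast]=3≠a[slow]=2 write a[2]=3, slow++,fast++
slow=2 fast=4: a[fast]=3=a[slow] dup, fast++
slow=2 fast=5: a[fast]=4≠a[slow]=3 write a[3]=4, slow++,fast++
slow=3 fast=6: a[fast]=4=a[slow] dup, fast++
slow=3 fast=7: a[fast]=6≠a[slow]=4 write a[4]=6, slow++,fast++
slow=4 fast=8: a[fast]=7≠a[slow]=6 write a[5]=7, slow++,fast++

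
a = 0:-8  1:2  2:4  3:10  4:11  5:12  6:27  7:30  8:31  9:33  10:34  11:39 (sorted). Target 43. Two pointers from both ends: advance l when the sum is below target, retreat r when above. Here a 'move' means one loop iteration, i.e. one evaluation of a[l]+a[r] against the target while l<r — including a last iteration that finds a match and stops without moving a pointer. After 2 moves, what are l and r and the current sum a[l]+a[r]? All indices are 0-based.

l=2, r=11, sum=43

l=0 r=11: -8+39=31 <43, l++
l=1 r=11: 2+39=41 <43, l++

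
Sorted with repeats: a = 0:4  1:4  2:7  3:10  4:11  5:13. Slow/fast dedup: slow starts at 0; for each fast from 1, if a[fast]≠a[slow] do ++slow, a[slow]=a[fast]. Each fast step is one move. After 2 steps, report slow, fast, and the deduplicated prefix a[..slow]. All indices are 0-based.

slow=1, fast=3, prefix=[4, 7]

(s=0,f=1) a[fast]=4=a[slow] dup → fast++
(s=0,f=2) a[fast]=7≠a[slow]=4 write a[1]=7 → slow++,fast++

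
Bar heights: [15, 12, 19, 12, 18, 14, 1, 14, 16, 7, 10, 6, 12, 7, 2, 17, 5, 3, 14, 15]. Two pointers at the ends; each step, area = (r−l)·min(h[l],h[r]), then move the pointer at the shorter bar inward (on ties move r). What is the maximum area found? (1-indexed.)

max area = 285

l=1 r=20: min(15,15)*19=285 best=285 *, r--
l=1 r=19: min(15,14)*18=252 best=285, r--
l=1 r=18: min(15,3)*17=51 best=285, r--
l=1 r=17: min(15,5)*16=80 best=285, r--
l=1 r=16: min(15,17)*15=225 best=285, l++
l=2 r=16: min(12,17)*14=168 best=285, l++
l=3 r=16: min(19,17)*13=221 best=285, r--
l=3 r=15: min(19,2)*12=24 best=285, r--
l=3 r=14: min(19,7)*11=77 best=285, r--
l=3 r=13: min(19,12)*10=120 best=285, r--
l=3 r=12: min(19,6)*9=54 best=285, r--
l=3 r=11: min(19,10)*8=80 best=285, r--
l=3 r=10: min(19,7)*7=49 best=285, r--
l=3 r=9: min(19,16)*6=96 best=285, r--
l=3 r=8: min(19,14)*5=70 best=285, r--
l=3 r=7: min(19,1)*4=4 best=285, r--
l=3 r=6: min(19,14)*3=42 best=285, r--
l=3 r=5: min(19,18)*2=36 best=285, r--
l=3 r=4: min(19,12)*1=12 best=285, r--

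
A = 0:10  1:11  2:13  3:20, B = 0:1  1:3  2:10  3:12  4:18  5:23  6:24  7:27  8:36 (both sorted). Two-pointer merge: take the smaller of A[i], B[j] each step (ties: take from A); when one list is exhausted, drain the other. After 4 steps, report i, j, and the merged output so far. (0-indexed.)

i=1, j=3, merged so far=[1, 3, 10, 10]

i=0 j=0: A[i]=10>B[j]=1 take 1, j++
i=0 j=1: A[i]=10>B[j]=3 take 3, j++
i=0 j=2: A[i]=10<=B[j]=10 take 10, i++
i=1 j=2: A[i]=11>B[j]=10 take 10, j++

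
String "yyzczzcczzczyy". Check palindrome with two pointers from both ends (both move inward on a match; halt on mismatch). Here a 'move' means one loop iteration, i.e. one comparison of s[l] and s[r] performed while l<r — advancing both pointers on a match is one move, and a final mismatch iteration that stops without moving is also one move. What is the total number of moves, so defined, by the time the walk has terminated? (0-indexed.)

7 moves

[0,13] 'y'=='y' → l++,r--
[1,12] 'y'=='y' → l++,r--
[2,11] 'z'=='z' → l++,r--
[3,10] 'c'=='c' → l++,r--
[4,9] 'z'=='z' → l++,r--
[5,8] 'z'=='z' → l++,r--
[6,7] 'c'=='c' → l++,r--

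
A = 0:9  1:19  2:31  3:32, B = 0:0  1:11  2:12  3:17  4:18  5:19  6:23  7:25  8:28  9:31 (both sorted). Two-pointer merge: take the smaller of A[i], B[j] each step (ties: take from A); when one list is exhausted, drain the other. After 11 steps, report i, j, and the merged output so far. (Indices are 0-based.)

[i=0,j=0] A[i]=9>B[j]=0 take 0 → j++
[i=0,j=1] A[i]=9<=B[j]=11 take 9 → i++
[i=1,j=1] A[i]=19>B[j]=11 take 11 → j++
[i=1,j=2] A[i]=19>B[j]=12 take 12 → j++
[i=1,j=3] A[i]=19>B[j]=17 take 17 → j++
[i=1,j=4] A[i]=19>B[j]=18 take 18 → j++
[i=1,j=5] A[i]=19<=B[j]=19 take 19 → i++
[i=2,j=5] A[i]=31>B[j]=19 take 19 → j++
[i=2,j=6] A[i]=31>B[j]=23 take 23 → j++
[i=2,j=7] A[i]=31>B[j]=25 take 25 → j++
[i=2,j=8] A[i]=31>B[j]=28 take 28 → j++

i=2, j=9, merged so far=[0, 9, 11, 12, 17, 18, 19, 19, 23, 25, 28]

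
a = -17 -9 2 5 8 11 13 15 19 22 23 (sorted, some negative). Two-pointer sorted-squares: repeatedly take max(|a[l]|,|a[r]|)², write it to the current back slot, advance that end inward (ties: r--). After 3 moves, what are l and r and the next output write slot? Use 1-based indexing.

[1,11] |-17|<=|23| out[11]=529 → r--
[1,10] |-17|<=|22| out[10]=484 → r--
[1,9] |-17|<=|19| out[9]=361 → r--

l=1, r=8, next write slot=8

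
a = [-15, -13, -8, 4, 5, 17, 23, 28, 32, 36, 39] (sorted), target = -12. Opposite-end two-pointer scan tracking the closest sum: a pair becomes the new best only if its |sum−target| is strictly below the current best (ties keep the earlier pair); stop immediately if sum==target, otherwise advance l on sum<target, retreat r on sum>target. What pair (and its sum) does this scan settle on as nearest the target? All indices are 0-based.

l=0 r=10: -15+39=24 d=36 *, r--
l=0 r=9: -15+36=21 d=33 *, r--
l=0 r=8: -15+32=17 d=29 *, r--
l=0 r=7: -15+28=13 d=25 *, r--
l=0 r=6: -15+23=8 d=20 *, r--
l=0 r=5: -15+17=2 d=14 *, r--
l=0 r=4: -15+5=-10 d=2 *, r--
l=0 r=3: -15+4=-11 d=1 *, r--
l=0 r=2: -15+-8=-23 d=11, l++
l=1 r=2: -13+-8=-21 d=9, l++

pair (-15, 4) with sum -11 (|Δ|=1)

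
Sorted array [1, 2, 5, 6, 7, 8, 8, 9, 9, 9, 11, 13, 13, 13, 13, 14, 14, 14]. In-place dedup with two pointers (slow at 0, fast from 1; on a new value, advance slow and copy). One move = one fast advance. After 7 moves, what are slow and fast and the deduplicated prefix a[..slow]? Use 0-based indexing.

slow=6, fast=8, prefix=[1, 2, 5, 6, 7, 8, 9]

(s=0,f=1) a[fast]=2≠a[slow]=1 write a[1]=2 → slow++,fast++
(s=1,f=2) a[fast]=5≠a[slow]=2 write a[2]=5 → slow++,fast++
(s=2,f=3) a[fast]=6≠a[slow]=5 write a[3]=6 → slow++,fast++
(s=3,f=4) a[fast]=7≠a[slow]=6 write a[4]=7 → slow++,fast++
(s=4,f=5) a[fast]=8≠a[slow]=7 write a[5]=8 → slow++,fast++
(s=5,f=6) a[fast]=8=a[slow] dup → fast++
(s=5,f=7) a[fast]=9≠a[slow]=8 write a[6]=9 → slow++,fast++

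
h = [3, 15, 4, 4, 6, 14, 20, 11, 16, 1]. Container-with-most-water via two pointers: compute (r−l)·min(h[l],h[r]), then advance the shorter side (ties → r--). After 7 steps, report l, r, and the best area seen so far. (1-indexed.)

l=1 r=10: min(3,1)*9=9 best=9 *, r--
l=1 r=9: min(3,16)*8=24 best=24 *, l++
l=2 r=9: min(15,16)*7=105 best=105 *, l++
l=3 r=9: min(4,16)*6=24 best=105, l++
l=4 r=9: min(4,16)*5=20 best=105, l++
l=5 r=9: min(6,16)*4=24 best=105, l++
l=6 r=9: min(14,16)*3=42 best=105, l++

l=7, r=9, best area=105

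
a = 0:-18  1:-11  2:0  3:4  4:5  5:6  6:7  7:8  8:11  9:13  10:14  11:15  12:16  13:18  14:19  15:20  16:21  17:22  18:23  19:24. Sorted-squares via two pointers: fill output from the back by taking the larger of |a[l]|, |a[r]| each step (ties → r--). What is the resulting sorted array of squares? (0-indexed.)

[0, 16, 25, 36, 49, 64, 121, 121, 169, 196, 225, 256, 324, 324, 361, 400, 441, 484, 529, 576]

l=0 r=19: |-18|<=|24| out[19]=576, r--
l=0 r=18: |-18|<=|23| out[18]=529, r--
l=0 r=17: |-18|<=|22| out[17]=484, r--
l=0 r=16: |-18|<=|21| out[16]=441, r--
l=0 r=15: |-18|<=|20| out[15]=400, r--
l=0 r=14: |-18|<=|19| out[14]=361, r--
l=0 r=13: |-18|<=|18| out[13]=324, r--
l=0 r=12: |-18|>|16| out[12]=324, l++
l=1 r=12: |-11|<=|16| out[11]=256, r--
l=1 r=11: |-11|<=|15| out[10]=225, r--
l=1 r=10: |-11|<=|14| out[9]=196, r--
l=1 r=9: |-11|<=|13| out[8]=169, r--
l=1 r=8: |-11|<=|11| out[7]=121, r--
l=1 r=7: |-11|>|8| out[6]=121, l++
l=2 r=7: |0|<=|8| out[5]=64, r--
l=2 r=6: |0|<=|7| out[4]=49, r--
l=2 r=5: |0|<=|6| out[3]=36, r--
l=2 r=4: |0|<=|5| out[2]=25, r--
l=2 r=3: |0|<=|4| out[1]=16, r--
l=2 r=2: |0|<=|0| out[0]=0, r--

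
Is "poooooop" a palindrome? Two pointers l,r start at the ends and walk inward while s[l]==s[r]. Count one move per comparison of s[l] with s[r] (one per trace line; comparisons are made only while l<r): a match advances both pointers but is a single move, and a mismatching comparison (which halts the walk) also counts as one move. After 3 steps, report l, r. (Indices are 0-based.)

l=3, r=4

[0,7] 'p'=='p' → l++,r--
[1,6] 'o'=='o' → l++,r--
[2,5] 'o'=='o' → l++,r--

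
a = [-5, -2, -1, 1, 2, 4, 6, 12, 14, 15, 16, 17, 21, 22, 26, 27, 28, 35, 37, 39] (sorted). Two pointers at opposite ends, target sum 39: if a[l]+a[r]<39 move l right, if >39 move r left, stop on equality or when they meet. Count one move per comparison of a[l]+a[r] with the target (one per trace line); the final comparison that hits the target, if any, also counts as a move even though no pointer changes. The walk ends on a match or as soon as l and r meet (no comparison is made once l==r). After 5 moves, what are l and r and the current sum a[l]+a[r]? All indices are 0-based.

[0,19] -5+39=34 <39 → l++
[1,19] -2+39=37 <39 → l++
[2,19] -1+39=38 <39 → l++
[3,19] 1+39=40 >39 → r--
[3,18] 1+37=38 <39 → l++

l=4, r=18, sum=39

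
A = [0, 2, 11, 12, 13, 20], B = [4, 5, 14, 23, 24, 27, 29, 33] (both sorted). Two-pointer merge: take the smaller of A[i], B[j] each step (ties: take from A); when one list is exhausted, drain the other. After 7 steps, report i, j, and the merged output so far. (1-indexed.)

i=6, j=3, merged so far=[0, 2, 4, 5, 11, 12, 13]

i=1 j=1: A[i]=0<=B[j]=4 take 0, i++
i=2 j=1: A[i]=2<=B[j]=4 take 2, i++
i=3 j=1: A[i]=11>B[j]=4 take 4, j++
i=3 j=2: A[i]=11>B[j]=5 take 5, j++
i=3 j=3: A[i]=11<=B[j]=14 take 11, i++
i=4 j=3: A[i]=12<=B[j]=14 take 12, i++
i=5 j=3: A[i]=13<=B[j]=14 take 13, i++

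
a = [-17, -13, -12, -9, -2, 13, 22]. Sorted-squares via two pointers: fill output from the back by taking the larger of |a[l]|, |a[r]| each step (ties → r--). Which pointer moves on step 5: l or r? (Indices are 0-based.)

[0,6] |-17|<=|22| out[6]=484 → r--
[0,5] |-17|>|13| out[5]=289 → l++
[1,5] |-13|<=|13| out[4]=169 → r--
[1,4] |-13|>|-2| out[3]=169 → l++
[2,4] |-12|>|-2| out[2]=144 → l++

l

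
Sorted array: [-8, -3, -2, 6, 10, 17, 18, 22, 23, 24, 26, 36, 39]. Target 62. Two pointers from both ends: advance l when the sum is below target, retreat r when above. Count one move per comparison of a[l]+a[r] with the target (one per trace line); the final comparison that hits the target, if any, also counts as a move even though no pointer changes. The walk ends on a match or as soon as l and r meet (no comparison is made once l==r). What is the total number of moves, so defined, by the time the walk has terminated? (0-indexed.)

9 moves

l=0 r=12: -8+39=31 <62, l++
l=1 r=12: -3+39=36 <62, l++
l=2 r=12: -2+39=37 <62, l++
l=3 r=12: 6+39=45 <62, l++
l=4 r=12: 10+39=49 <62, l++
l=5 r=12: 17+39=56 <62, l++
l=6 r=12: 18+39=57 <62, l++
l=7 r=12: 22+39=61 <62, l++
l=8 r=12: 23+39=62, found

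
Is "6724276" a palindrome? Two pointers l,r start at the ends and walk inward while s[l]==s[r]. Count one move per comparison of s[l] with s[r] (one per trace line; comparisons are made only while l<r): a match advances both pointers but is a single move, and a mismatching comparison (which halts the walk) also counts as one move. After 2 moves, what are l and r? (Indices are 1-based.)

l=3, r=5

[1,7] '6'=='6' → l++,r--
[2,6] '7'=='7' → l++,r--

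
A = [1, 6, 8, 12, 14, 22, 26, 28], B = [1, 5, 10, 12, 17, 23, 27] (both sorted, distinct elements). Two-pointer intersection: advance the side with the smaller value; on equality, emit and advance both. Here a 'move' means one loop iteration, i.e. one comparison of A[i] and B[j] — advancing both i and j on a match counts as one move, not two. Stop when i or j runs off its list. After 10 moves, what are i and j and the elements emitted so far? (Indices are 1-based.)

i=1 j=1: 1==1 emit, i++,j++
i=2 j=2: 6>5, j++
i=2 j=3: 6<10, i++
i=3 j=3: 8<10, i++
i=4 j=3: 12>10, j++
i=4 j=4: 12==12 emit, i++,j++
i=5 j=5: 14<17, i++
i=6 j=5: 22>17, j++
i=6 j=6: 22<23, i++
i=7 j=6: 26>23, j++

i=7, j=7, emitted=[1, 12]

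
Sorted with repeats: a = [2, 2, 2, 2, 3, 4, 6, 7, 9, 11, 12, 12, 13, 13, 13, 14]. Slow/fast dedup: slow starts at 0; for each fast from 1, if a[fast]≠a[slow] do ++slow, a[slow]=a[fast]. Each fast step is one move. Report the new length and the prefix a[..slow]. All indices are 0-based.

length 10; prefix = [2, 3, 4, 6, 7, 9, 11, 12, 13, 14]

slow=0 fast=1: a[fast]=2=a[slow] dup, fast++
slow=0 fast=2: a[fast]=2=a[slow] dup, fast++
slow=0 fast=3: a[fast]=2=a[slow] dup, fast++
slow=0 fast=4: a[fast]=3≠a[slow]=2 write a[1]=3, slow++,fast++
slow=1 fast=5: a[fast]=4≠a[slow]=3 write a[2]=4, slow++,fast++
slow=2 fast=6: a[fast]=6≠a[slow]=4 write a[3]=6, slow++,fast++
slow=3 fast=7: a[fast]=7≠a[slow]=6 write a[4]=7, slow++,fast++
slow=4 fast=8: a[fast]=9≠a[slow]=7 write a[5]=9, slow++,fast++
slow=5 fast=9: a[fast]=11≠a[slow]=9 write a[6]=11, slow++,fast++
slow=6 fast=10: a[fast]=12≠a[slow]=11 write a[7]=12, slow++,fast++
slow=7 fast=11: a[fast]=12=a[slow] dup, fast++
slow=7 fast=12: a[fast]=13≠a[slow]=12 write a[8]=13, slow++,fast++
slow=8 fast=13: a[fast]=13=a[slow] dup, fast++
slow=8 fast=14: a[fast]=13=a[slow] dup, fast++
slow=8 fast=15: a[fast]=14≠a[slow]=13 write a[9]=14, slow++,fast++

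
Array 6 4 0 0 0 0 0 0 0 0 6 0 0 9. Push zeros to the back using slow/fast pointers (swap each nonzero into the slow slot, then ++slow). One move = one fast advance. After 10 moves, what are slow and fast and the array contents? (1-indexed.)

slow=3, fast=11, a=[6, 4, 0, 0, 0, 0, 0, 0, 0, 0, 6, 0, 0, 9]

slow=1 fast=1: a[fast]=6≠0 swap→a[1]=6, slow++,fast++
slow=2 fast=2: a[fast]=4≠0 swap→a[2]=4, slow++,fast++
slow=3 fast=3: a[fast]=0, fast++
slow=3 fast=4: a[fast]=0, fast++
slow=3 fast=5: a[fast]=0, fast++
slow=3 fast=6: a[fast]=0, fast++
slow=3 fast=7: a[fast]=0, fast++
slow=3 fast=8: a[fast]=0, fast++
slow=3 fast=9: a[fast]=0, fast++
slow=3 fast=10: a[fast]=0, fast++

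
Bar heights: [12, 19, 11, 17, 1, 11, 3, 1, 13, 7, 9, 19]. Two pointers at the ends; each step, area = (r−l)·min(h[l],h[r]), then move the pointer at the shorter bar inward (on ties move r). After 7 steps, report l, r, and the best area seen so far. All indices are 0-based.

l=1, r=5, best area=190

[0,11] min(12,19)*11=132 best=132 * → l++
[1,11] min(19,19)*10=190 best=190 * → r--
[1,10] min(19,9)*9=81 best=190 → r--
[1,9] min(19,7)*8=56 best=190 → r--
[1,8] min(19,13)*7=91 best=190 → r--
[1,7] min(19,1)*6=6 best=190 → r--
[1,6] min(19,3)*5=15 best=190 → r--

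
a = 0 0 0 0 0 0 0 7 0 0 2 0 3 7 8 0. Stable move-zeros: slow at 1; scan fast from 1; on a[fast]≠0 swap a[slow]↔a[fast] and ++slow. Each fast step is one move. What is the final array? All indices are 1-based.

(s=1,f=1) a[fast]=0 → fast++
(s=1,f=2) a[fast]=0 → fast++
(s=1,f=3) a[fast]=0 → fast++
(s=1,f=4) a[fast]=0 → fast++
(s=1,f=5) a[fast]=0 → fast++
(s=1,f=6) a[fast]=0 → fast++
(s=1,f=7) a[fast]=0 → fast++
(s=1,f=8) a[fast]=7≠0 swap→a[1]=7 → slow++,fast++
(s=2,f=9) a[fast]=0 → fast++
(s=2,f=10) a[fast]=0 → fast++
(s=2,f=11) a[fast]=2≠0 swap→a[2]=2 → slow++,fast++
(s=3,f=12) a[fast]=0 → fast++
(s=3,f=13) a[fast]=3≠0 swap→a[3]=3 → slow++,fast++
(s=4,f=14) a[fast]=7≠0 swap→a[4]=7 → slow++,fast++
(s=5,f=15) a[fast]=8≠0 swap→a[5]=8 → slow++,fast++
(s=6,f=16) a[fast]=0 → fast++

[7, 2, 3, 7, 8, 0, 0, 0, 0, 0, 0, 0, 0, 0, 0, 0]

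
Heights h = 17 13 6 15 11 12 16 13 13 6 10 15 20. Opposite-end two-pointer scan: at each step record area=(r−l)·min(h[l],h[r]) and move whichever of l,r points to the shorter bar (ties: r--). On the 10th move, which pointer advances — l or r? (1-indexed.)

l=1 r=13: min(17,20)*12=204 best=204 *, l++
l=2 r=13: min(13,20)*11=143 best=204, l++
l=3 r=13: min(6,20)*10=60 best=204, l++
l=4 r=13: min(15,20)*9=135 best=204, l++
l=5 r=13: min(11,20)*8=88 best=204, l++
l=6 r=13: min(12,20)*7=84 best=204, l++
l=7 r=13: min(16,20)*6=96 best=204, l++
l=8 r=13: min(13,20)*5=65 best=204, l++
l=9 r=13: min(13,20)*4=52 best=204, l++
l=10 r=13: min(6,20)*3=18 best=204, l++

l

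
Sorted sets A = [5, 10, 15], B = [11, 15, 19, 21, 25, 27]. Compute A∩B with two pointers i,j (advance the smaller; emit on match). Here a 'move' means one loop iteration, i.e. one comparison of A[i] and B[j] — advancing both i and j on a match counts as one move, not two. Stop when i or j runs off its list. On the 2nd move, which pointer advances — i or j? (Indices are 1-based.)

i

i=1 j=1: 5<11, i++
i=2 j=1: 10<11, i++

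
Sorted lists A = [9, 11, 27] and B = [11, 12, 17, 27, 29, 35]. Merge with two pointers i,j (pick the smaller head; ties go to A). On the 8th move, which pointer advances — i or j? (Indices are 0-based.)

j

i=0 j=0: A[i]=9<=B[j]=11 take 9, i++
i=1 j=0: A[i]=11<=B[j]=11 take 11, i++
i=2 j=0: A[i]=27>B[j]=11 take 11, j++
i=2 j=1: A[i]=27>B[j]=12 take 12, j++
i=2 j=2: A[i]=27>B[j]=17 take 17, j++
i=2 j=3: A[i]=27<=B[j]=27 take 27, i++
i=3 j=3: A done, take B[j]=27, j++
i=3 j=4: A done, take B[j]=29, j++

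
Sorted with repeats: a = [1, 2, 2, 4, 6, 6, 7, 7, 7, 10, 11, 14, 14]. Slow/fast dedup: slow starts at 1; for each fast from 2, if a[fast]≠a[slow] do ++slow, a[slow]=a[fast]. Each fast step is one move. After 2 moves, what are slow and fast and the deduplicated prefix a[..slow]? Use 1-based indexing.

(s=1,f=2) a[fast]=2≠a[slow]=1 write a[2]=2 → slow++,fast++
(s=2,f=3) a[fast]=2=a[slow] dup → fast++

slow=2, fast=4, prefix=[1, 2]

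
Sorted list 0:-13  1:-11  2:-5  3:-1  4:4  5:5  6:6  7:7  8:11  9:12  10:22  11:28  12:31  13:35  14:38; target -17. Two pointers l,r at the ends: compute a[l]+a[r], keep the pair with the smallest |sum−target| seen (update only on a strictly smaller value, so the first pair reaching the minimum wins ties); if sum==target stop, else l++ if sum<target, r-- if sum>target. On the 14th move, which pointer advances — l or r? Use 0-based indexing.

r

[0,14] -13+38=25 d=42 * → r--
[0,13] -13+35=22 d=39 * → r--
[0,12] -13+31=18 d=35 * → r--
[0,11] -13+28=15 d=32 * → r--
[0,10] -13+22=9 d=26 * → r--
[0,9] -13+12=-1 d=16 * → r--
[0,8] -13+11=-2 d=15 * → r--
[0,7] -13+7=-6 d=11 * → r--
[0,6] -13+6=-7 d=10 * → r--
[0,5] -13+5=-8 d=9 * → r--
[0,4] -13+4=-9 d=8 * → r--
[0,3] -13+-1=-14 d=3 * → r--
[0,2] -13+-5=-18 d=1 * → l++
[1,2] -11+-5=-16 d=1 → r--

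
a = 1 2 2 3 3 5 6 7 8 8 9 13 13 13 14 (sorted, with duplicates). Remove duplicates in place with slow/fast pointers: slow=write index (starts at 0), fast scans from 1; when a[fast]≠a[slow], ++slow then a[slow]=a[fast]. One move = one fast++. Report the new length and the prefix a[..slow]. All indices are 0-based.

slow=0 fast=1: a[fast]=2≠a[slow]=1 write a[1]=2, slow++,fast++
slow=1 fast=2: a[fast]=2=a[slow] dup, fast++
slow=1 fast=3: a[fast]=3≠a[slow]=2 write a[2]=3, slow++,fast++
slow=2 fast=4: a[fast]=3=a[slow] dup, fast++
slow=2 fast=5: a[fast]=5≠a[slow]=3 write a[3]=5, slow++,fast++
slow=3 fast=6: a[fast]=6≠a[slow]=5 write a[4]=6, slow++,fast++
slow=4 fast=7: a[fast]=7≠a[slow]=6 write a[5]=7, slow++,fast++
slow=5 fast=8: a[fast]=8≠a[slow]=7 write a[6]=8, slow++,fast++
slow=6 fast=9: a[fast]=8=a[slow] dup, fast++
slow=6 fast=10: a[fast]=9≠a[slow]=8 write a[7]=9, slow++,fast++
slow=7 fast=11: a[fast]=13≠a[slow]=9 write a[8]=13, slow++,fast++
slow=8 fast=12: a[fast]=13=a[slow] dup, fast++
slow=8 fast=13: a[fast]=13=a[slow] dup, fast++
slow=8 fast=14: a[fast]=14≠a[slow]=13 write a[9]=14, slow++,fast++

length 10; prefix = [1, 2, 3, 5, 6, 7, 8, 9, 13, 14]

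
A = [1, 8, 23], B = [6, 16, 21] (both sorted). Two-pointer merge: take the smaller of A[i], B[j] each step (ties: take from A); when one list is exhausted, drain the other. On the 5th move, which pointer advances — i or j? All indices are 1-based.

[i=1,j=1] A[i]=1<=B[j]=6 take 1 → i++
[i=2,j=1] A[i]=8>B[j]=6 take 6 → j++
[i=2,j=2] A[i]=8<=B[j]=16 take 8 → i++
[i=3,j=2] A[i]=23>B[j]=16 take 16 → j++
[i=3,j=3] A[i]=23>B[j]=21 take 21 → j++

j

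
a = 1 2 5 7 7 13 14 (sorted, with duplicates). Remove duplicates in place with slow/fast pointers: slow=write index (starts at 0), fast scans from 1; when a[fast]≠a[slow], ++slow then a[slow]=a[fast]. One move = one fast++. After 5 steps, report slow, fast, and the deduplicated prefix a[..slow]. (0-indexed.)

slow=4, fast=6, prefix=[1, 2, 5, 7, 13]

(s=0,f=1) a[fast]=2≠a[slow]=1 write a[1]=2 → slow++,fast++
(s=1,f=2) a[fast]=5≠a[slow]=2 write a[2]=5 → slow++,fast++
(s=2,f=3) a[fast]=7≠a[slow]=5 write a[3]=7 → slow++,fast++
(s=3,f=4) a[fast]=7=a[slow] dup → fast++
(s=3,f=5) a[fast]=13≠a[slow]=7 write a[4]=13 → slow++,fast++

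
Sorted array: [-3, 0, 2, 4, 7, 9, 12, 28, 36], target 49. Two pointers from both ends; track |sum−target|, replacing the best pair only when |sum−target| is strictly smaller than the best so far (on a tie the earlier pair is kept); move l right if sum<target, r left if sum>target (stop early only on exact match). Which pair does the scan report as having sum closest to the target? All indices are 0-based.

pair (12, 36) with sum 48 (|Δ|=1)

[0,8] -3+36=33 d=16 * → l++
[1,8] 0+36=36 d=13 * → l++
[2,8] 2+36=38 d=11 * → l++
[3,8] 4+36=40 d=9 * → l++
[4,8] 7+36=43 d=6 * → l++
[5,8] 9+36=45 d=4 * → l++
[6,8] 12+36=48 d=1 * → l++
[7,8] 28+36=64 d=15 → r--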